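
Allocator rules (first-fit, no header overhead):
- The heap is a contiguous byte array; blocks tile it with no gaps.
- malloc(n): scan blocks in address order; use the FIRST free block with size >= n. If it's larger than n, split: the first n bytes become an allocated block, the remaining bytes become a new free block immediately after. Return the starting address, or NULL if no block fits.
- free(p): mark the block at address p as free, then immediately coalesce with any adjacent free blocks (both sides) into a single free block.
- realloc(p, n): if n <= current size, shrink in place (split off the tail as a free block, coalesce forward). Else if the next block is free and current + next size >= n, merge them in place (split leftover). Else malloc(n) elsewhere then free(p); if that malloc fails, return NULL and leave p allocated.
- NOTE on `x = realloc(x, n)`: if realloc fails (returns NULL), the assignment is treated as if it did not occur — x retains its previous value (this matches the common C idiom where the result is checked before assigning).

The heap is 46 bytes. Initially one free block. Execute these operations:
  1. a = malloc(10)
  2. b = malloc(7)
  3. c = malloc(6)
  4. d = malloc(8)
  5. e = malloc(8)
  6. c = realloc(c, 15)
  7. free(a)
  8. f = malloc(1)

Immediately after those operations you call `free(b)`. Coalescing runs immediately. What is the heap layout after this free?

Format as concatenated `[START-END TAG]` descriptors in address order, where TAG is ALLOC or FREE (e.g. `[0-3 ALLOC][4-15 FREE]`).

Answer: [0-0 ALLOC][1-16 FREE][17-22 ALLOC][23-30 ALLOC][31-38 ALLOC][39-45 FREE]

Derivation:
Op 1: a = malloc(10) -> a = 0; heap: [0-9 ALLOC][10-45 FREE]
Op 2: b = malloc(7) -> b = 10; heap: [0-9 ALLOC][10-16 ALLOC][17-45 FREE]
Op 3: c = malloc(6) -> c = 17; heap: [0-9 ALLOC][10-16 ALLOC][17-22 ALLOC][23-45 FREE]
Op 4: d = malloc(8) -> d = 23; heap: [0-9 ALLOC][10-16 ALLOC][17-22 ALLOC][23-30 ALLOC][31-45 FREE]
Op 5: e = malloc(8) -> e = 31; heap: [0-9 ALLOC][10-16 ALLOC][17-22 ALLOC][23-30 ALLOC][31-38 ALLOC][39-45 FREE]
Op 6: c = realloc(c, 15) -> NULL (c unchanged); heap: [0-9 ALLOC][10-16 ALLOC][17-22 ALLOC][23-30 ALLOC][31-38 ALLOC][39-45 FREE]
Op 7: free(a) -> (freed a); heap: [0-9 FREE][10-16 ALLOC][17-22 ALLOC][23-30 ALLOC][31-38 ALLOC][39-45 FREE]
Op 8: f = malloc(1) -> f = 0; heap: [0-0 ALLOC][1-9 FREE][10-16 ALLOC][17-22 ALLOC][23-30 ALLOC][31-38 ALLOC][39-45 FREE]
free(b): b = 10 -> block [10-16 ALLOC]; mark free, coalesce with adjacent free neighbors -> [0-0 ALLOC][1-16 FREE][17-22 ALLOC][23-30 ALLOC][31-38 ALLOC][39-45 FREE]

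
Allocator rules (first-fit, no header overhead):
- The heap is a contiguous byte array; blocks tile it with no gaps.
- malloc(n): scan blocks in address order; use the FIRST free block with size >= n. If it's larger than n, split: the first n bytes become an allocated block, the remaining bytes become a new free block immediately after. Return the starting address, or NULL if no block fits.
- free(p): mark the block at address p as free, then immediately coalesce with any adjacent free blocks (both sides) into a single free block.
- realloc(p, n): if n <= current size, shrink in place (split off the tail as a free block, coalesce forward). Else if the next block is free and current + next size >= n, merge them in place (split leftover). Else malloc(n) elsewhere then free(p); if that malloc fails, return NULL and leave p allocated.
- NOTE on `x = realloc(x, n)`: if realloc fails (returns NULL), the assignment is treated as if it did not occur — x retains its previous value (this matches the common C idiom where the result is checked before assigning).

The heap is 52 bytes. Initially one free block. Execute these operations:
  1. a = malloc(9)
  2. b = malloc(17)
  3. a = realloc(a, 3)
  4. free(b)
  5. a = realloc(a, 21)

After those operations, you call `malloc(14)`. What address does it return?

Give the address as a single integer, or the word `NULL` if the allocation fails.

Answer: 21

Derivation:
Op 1: a = malloc(9) -> a = 0; heap: [0-8 ALLOC][9-51 FREE]
Op 2: b = malloc(17) -> b = 9; heap: [0-8 ALLOC][9-25 ALLOC][26-51 FREE]
Op 3: a = realloc(a, 3) -> a = 0; heap: [0-2 ALLOC][3-8 FREE][9-25 ALLOC][26-51 FREE]
Op 4: free(b) -> (freed b); heap: [0-2 ALLOC][3-51 FREE]
Op 5: a = realloc(a, 21) -> a = 0; heap: [0-20 ALLOC][21-51 FREE]
malloc(14): first-fit scan over [0-20 ALLOC][21-51 FREE] -> 21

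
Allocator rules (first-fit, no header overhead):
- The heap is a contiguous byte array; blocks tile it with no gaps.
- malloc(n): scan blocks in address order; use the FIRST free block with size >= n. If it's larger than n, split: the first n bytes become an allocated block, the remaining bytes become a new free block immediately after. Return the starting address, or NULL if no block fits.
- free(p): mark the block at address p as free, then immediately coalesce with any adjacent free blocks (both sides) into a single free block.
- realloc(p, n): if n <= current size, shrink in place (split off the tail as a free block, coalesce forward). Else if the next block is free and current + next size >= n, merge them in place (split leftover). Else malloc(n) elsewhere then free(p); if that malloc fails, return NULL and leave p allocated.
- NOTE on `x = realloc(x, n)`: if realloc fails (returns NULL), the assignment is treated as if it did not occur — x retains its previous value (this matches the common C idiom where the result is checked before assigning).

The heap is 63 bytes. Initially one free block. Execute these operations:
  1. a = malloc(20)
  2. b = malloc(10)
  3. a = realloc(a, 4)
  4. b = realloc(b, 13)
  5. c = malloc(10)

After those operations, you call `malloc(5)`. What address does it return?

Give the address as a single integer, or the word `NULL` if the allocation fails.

Op 1: a = malloc(20) -> a = 0; heap: [0-19 ALLOC][20-62 FREE]
Op 2: b = malloc(10) -> b = 20; heap: [0-19 ALLOC][20-29 ALLOC][30-62 FREE]
Op 3: a = realloc(a, 4) -> a = 0; heap: [0-3 ALLOC][4-19 FREE][20-29 ALLOC][30-62 FREE]
Op 4: b = realloc(b, 13) -> b = 20; heap: [0-3 ALLOC][4-19 FREE][20-32 ALLOC][33-62 FREE]
Op 5: c = malloc(10) -> c = 4; heap: [0-3 ALLOC][4-13 ALLOC][14-19 FREE][20-32 ALLOC][33-62 FREE]
malloc(5): first-fit scan over [0-3 ALLOC][4-13 ALLOC][14-19 FREE][20-32 ALLOC][33-62 FREE] -> 14

Answer: 14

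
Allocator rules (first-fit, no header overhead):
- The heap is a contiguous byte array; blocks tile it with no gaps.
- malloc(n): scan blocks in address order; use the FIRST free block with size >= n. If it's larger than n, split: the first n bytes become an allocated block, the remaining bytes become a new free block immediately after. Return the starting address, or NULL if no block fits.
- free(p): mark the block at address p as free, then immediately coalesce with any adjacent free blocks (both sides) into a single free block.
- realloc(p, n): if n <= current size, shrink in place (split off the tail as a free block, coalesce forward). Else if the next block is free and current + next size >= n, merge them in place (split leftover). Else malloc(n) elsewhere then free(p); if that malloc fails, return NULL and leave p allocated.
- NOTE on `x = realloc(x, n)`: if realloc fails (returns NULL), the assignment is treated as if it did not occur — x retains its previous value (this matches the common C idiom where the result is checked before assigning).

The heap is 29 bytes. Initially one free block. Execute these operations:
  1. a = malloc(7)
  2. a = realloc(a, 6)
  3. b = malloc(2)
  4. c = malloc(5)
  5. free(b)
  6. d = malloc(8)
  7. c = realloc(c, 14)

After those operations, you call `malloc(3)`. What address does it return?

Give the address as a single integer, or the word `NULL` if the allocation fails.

Answer: 21

Derivation:
Op 1: a = malloc(7) -> a = 0; heap: [0-6 ALLOC][7-28 FREE]
Op 2: a = realloc(a, 6) -> a = 0; heap: [0-5 ALLOC][6-28 FREE]
Op 3: b = malloc(2) -> b = 6; heap: [0-5 ALLOC][6-7 ALLOC][8-28 FREE]
Op 4: c = malloc(5) -> c = 8; heap: [0-5 ALLOC][6-7 ALLOC][8-12 ALLOC][13-28 FREE]
Op 5: free(b) -> (freed b); heap: [0-5 ALLOC][6-7 FREE][8-12 ALLOC][13-28 FREE]
Op 6: d = malloc(8) -> d = 13; heap: [0-5 ALLOC][6-7 FREE][8-12 ALLOC][13-20 ALLOC][21-28 FREE]
Op 7: c = realloc(c, 14) -> NULL (c unchanged); heap: [0-5 ALLOC][6-7 FREE][8-12 ALLOC][13-20 ALLOC][21-28 FREE]
malloc(3): first-fit scan over [0-5 ALLOC][6-7 FREE][8-12 ALLOC][13-20 ALLOC][21-28 FREE] -> 21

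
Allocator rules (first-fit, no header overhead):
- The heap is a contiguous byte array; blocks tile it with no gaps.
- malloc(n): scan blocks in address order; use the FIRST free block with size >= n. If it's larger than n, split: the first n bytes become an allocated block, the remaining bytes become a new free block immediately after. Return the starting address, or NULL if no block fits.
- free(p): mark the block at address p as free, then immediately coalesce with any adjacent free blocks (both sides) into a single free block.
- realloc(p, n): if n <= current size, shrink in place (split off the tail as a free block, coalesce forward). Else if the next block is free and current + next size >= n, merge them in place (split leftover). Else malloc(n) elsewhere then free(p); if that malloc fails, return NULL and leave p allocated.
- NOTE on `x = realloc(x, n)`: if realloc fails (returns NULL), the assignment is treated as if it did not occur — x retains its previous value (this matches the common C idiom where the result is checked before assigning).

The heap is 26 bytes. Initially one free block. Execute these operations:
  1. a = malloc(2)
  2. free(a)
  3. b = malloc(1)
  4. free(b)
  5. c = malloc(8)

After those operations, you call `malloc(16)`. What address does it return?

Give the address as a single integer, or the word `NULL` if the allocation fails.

Answer: 8

Derivation:
Op 1: a = malloc(2) -> a = 0; heap: [0-1 ALLOC][2-25 FREE]
Op 2: free(a) -> (freed a); heap: [0-25 FREE]
Op 3: b = malloc(1) -> b = 0; heap: [0-0 ALLOC][1-25 FREE]
Op 4: free(b) -> (freed b); heap: [0-25 FREE]
Op 5: c = malloc(8) -> c = 0; heap: [0-7 ALLOC][8-25 FREE]
malloc(16): first-fit scan over [0-7 ALLOC][8-25 FREE] -> 8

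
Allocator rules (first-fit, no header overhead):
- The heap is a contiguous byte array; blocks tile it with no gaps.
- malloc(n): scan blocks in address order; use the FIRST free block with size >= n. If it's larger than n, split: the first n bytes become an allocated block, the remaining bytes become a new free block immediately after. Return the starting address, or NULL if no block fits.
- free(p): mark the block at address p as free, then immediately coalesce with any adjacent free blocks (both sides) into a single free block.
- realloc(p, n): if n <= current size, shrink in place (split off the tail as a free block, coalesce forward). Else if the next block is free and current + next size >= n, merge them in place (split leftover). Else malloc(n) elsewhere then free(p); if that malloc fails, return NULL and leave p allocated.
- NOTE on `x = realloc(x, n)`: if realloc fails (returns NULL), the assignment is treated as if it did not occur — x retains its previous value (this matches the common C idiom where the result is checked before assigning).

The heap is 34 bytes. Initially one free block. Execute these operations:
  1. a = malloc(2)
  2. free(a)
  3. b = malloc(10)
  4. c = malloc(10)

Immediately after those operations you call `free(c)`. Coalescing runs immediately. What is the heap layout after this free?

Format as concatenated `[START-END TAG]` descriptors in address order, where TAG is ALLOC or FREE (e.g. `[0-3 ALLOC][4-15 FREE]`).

Answer: [0-9 ALLOC][10-33 FREE]

Derivation:
Op 1: a = malloc(2) -> a = 0; heap: [0-1 ALLOC][2-33 FREE]
Op 2: free(a) -> (freed a); heap: [0-33 FREE]
Op 3: b = malloc(10) -> b = 0; heap: [0-9 ALLOC][10-33 FREE]
Op 4: c = malloc(10) -> c = 10; heap: [0-9 ALLOC][10-19 ALLOC][20-33 FREE]
free(c): c = 10 -> block [10-19 ALLOC]; mark free, coalesce with adjacent free neighbors -> [0-9 ALLOC][10-33 FREE]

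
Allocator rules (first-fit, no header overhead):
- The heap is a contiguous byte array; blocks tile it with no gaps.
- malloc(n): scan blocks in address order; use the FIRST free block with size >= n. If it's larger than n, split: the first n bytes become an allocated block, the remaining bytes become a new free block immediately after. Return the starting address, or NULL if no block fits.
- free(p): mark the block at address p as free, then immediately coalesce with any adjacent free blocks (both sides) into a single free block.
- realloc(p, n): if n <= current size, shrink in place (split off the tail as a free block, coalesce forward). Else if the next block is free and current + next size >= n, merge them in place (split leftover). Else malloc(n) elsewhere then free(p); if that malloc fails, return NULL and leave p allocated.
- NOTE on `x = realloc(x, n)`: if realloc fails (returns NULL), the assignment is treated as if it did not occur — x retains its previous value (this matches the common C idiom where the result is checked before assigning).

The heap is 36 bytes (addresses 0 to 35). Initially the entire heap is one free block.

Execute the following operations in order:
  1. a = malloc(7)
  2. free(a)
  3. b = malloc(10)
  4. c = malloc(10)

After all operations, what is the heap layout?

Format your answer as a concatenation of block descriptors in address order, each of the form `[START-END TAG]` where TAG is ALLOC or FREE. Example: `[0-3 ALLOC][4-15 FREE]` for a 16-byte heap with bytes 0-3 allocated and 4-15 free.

Answer: [0-9 ALLOC][10-19 ALLOC][20-35 FREE]

Derivation:
Op 1: a = malloc(7) -> a = 0; heap: [0-6 ALLOC][7-35 FREE]
Op 2: free(a) -> (freed a); heap: [0-35 FREE]
Op 3: b = malloc(10) -> b = 0; heap: [0-9 ALLOC][10-35 FREE]
Op 4: c = malloc(10) -> c = 10; heap: [0-9 ALLOC][10-19 ALLOC][20-35 FREE]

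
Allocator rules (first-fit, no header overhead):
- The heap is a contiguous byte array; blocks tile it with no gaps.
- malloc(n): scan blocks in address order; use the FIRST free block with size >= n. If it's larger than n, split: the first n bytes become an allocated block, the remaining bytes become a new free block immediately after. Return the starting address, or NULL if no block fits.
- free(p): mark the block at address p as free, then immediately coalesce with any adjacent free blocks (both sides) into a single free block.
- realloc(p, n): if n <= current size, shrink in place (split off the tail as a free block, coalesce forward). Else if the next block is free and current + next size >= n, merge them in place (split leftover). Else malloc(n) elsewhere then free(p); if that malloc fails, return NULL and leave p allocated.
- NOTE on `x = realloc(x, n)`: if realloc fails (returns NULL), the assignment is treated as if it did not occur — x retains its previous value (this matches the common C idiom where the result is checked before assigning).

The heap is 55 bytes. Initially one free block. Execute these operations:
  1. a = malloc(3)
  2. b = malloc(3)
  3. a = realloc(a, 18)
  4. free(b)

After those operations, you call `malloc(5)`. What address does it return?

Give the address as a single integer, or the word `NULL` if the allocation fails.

Answer: 0

Derivation:
Op 1: a = malloc(3) -> a = 0; heap: [0-2 ALLOC][3-54 FREE]
Op 2: b = malloc(3) -> b = 3; heap: [0-2 ALLOC][3-5 ALLOC][6-54 FREE]
Op 3: a = realloc(a, 18) -> a = 6; heap: [0-2 FREE][3-5 ALLOC][6-23 ALLOC][24-54 FREE]
Op 4: free(b) -> (freed b); heap: [0-5 FREE][6-23 ALLOC][24-54 FREE]
malloc(5): first-fit scan over [0-5 FREE][6-23 ALLOC][24-54 FREE] -> 0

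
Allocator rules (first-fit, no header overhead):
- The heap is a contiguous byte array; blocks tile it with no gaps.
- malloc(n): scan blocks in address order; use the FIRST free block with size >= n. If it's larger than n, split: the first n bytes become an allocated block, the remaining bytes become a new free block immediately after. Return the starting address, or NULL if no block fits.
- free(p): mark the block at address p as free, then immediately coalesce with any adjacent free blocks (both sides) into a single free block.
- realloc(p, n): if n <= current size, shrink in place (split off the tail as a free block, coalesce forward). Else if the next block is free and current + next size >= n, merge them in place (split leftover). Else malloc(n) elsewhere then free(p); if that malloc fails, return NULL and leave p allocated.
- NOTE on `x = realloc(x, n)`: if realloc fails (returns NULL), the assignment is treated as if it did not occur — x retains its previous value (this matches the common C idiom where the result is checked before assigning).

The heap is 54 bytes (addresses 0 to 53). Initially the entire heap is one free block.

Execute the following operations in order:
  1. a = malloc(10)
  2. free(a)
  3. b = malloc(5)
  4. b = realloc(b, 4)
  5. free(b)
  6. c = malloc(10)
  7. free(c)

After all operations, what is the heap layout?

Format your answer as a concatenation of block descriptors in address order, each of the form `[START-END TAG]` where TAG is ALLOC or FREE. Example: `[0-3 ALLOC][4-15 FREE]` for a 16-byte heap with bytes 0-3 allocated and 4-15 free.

Op 1: a = malloc(10) -> a = 0; heap: [0-9 ALLOC][10-53 FREE]
Op 2: free(a) -> (freed a); heap: [0-53 FREE]
Op 3: b = malloc(5) -> b = 0; heap: [0-4 ALLOC][5-53 FREE]
Op 4: b = realloc(b, 4) -> b = 0; heap: [0-3 ALLOC][4-53 FREE]
Op 5: free(b) -> (freed b); heap: [0-53 FREE]
Op 6: c = malloc(10) -> c = 0; heap: [0-9 ALLOC][10-53 FREE]
Op 7: free(c) -> (freed c); heap: [0-53 FREE]

Answer: [0-53 FREE]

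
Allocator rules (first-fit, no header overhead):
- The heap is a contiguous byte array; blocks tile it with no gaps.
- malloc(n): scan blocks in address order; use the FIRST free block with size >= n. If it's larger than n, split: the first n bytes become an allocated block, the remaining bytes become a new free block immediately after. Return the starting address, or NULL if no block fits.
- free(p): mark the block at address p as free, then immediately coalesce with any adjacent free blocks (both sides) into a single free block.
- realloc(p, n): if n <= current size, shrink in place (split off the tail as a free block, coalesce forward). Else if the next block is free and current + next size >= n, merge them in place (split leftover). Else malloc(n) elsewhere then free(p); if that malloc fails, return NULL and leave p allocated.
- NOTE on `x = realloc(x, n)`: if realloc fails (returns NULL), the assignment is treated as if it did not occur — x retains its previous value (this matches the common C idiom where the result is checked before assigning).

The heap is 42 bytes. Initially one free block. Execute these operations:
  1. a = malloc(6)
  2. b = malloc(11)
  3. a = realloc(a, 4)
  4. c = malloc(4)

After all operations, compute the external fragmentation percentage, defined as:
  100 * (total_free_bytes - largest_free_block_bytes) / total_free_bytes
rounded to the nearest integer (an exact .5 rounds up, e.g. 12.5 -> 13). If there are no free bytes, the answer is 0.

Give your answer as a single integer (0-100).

Op 1: a = malloc(6) -> a = 0; heap: [0-5 ALLOC][6-41 FREE]
Op 2: b = malloc(11) -> b = 6; heap: [0-5 ALLOC][6-16 ALLOC][17-41 FREE]
Op 3: a = realloc(a, 4) -> a = 0; heap: [0-3 ALLOC][4-5 FREE][6-16 ALLOC][17-41 FREE]
Op 4: c = malloc(4) -> c = 17; heap: [0-3 ALLOC][4-5 FREE][6-16 ALLOC][17-20 ALLOC][21-41 FREE]
Free blocks: [2 21] total_free=23 largest=21 -> 100*(23-21)/23 = 200/23 ≈ 8.696 -> rounds to 9

Answer: 9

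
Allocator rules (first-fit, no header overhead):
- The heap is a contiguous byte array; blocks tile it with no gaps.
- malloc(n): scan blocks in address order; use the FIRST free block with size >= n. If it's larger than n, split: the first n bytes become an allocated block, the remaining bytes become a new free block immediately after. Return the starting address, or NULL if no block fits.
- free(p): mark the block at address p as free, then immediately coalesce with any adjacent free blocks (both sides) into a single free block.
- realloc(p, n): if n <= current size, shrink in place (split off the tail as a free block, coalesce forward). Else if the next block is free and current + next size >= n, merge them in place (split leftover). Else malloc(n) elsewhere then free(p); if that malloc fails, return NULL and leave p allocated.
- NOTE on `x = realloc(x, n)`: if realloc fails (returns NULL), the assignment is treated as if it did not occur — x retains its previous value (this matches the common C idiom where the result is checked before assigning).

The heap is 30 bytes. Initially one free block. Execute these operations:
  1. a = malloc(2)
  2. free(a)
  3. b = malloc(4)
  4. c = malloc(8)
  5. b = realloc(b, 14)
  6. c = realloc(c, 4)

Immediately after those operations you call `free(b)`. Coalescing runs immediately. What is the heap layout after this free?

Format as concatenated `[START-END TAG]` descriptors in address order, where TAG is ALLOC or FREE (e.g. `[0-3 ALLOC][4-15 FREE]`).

Answer: [0-3 FREE][4-7 ALLOC][8-29 FREE]

Derivation:
Op 1: a = malloc(2) -> a = 0; heap: [0-1 ALLOC][2-29 FREE]
Op 2: free(a) -> (freed a); heap: [0-29 FREE]
Op 3: b = malloc(4) -> b = 0; heap: [0-3 ALLOC][4-29 FREE]
Op 4: c = malloc(8) -> c = 4; heap: [0-3 ALLOC][4-11 ALLOC][12-29 FREE]
Op 5: b = realloc(b, 14) -> b = 12; heap: [0-3 FREE][4-11 ALLOC][12-25 ALLOC][26-29 FREE]
Op 6: c = realloc(c, 4) -> c = 4; heap: [0-3 FREE][4-7 ALLOC][8-11 FREE][12-25 ALLOC][26-29 FREE]
free(b): b = 12 -> block [12-25 ALLOC]; mark free, coalesce with adjacent free neighbors -> [0-3 FREE][4-7 ALLOC][8-29 FREE]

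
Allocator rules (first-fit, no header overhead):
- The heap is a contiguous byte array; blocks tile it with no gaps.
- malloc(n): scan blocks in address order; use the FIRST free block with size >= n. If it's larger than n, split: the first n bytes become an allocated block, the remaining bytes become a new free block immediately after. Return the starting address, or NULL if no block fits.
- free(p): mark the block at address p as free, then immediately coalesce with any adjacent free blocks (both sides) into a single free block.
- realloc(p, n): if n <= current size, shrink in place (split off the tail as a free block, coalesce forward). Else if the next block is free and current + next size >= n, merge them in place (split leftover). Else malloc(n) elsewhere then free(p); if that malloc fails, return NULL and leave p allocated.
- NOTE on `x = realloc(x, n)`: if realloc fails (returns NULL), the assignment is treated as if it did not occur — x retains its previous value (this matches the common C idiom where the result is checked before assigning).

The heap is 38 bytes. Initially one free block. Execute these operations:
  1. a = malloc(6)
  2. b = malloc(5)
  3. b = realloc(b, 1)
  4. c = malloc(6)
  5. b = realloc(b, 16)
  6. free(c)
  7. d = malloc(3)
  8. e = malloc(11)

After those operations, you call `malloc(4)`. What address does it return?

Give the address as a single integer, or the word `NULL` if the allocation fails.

Answer: 9

Derivation:
Op 1: a = malloc(6) -> a = 0; heap: [0-5 ALLOC][6-37 FREE]
Op 2: b = malloc(5) -> b = 6; heap: [0-5 ALLOC][6-10 ALLOC][11-37 FREE]
Op 3: b = realloc(b, 1) -> b = 6; heap: [0-5 ALLOC][6-6 ALLOC][7-37 FREE]
Op 4: c = malloc(6) -> c = 7; heap: [0-5 ALLOC][6-6 ALLOC][7-12 ALLOC][13-37 FREE]
Op 5: b = realloc(b, 16) -> b = 13; heap: [0-5 ALLOC][6-6 FREE][7-12 ALLOC][13-28 ALLOC][29-37 FREE]
Op 6: free(c) -> (freed c); heap: [0-5 ALLOC][6-12 FREE][13-28 ALLOC][29-37 FREE]
Op 7: d = malloc(3) -> d = 6; heap: [0-5 ALLOC][6-8 ALLOC][9-12 FREE][13-28 ALLOC][29-37 FREE]
Op 8: e = malloc(11) -> e = NULL; heap: [0-5 ALLOC][6-8 ALLOC][9-12 FREE][13-28 ALLOC][29-37 FREE]
malloc(4): first-fit scan over [0-5 ALLOC][6-8 ALLOC][9-12 FREE][13-28 ALLOC][29-37 FREE] -> 9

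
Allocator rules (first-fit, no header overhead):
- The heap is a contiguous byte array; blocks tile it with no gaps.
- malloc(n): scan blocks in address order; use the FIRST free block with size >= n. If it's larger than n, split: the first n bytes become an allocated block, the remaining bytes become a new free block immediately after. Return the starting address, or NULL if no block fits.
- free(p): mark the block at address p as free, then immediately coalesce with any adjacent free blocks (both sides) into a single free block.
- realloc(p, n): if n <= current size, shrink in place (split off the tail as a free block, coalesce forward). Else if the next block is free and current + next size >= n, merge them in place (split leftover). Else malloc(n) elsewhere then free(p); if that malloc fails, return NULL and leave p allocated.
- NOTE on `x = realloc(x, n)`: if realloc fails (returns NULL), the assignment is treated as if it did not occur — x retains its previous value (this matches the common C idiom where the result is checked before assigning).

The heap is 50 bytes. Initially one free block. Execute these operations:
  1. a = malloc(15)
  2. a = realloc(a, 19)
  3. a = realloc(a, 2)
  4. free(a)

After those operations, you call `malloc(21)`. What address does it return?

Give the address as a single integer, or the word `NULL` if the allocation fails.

Op 1: a = malloc(15) -> a = 0; heap: [0-14 ALLOC][15-49 FREE]
Op 2: a = realloc(a, 19) -> a = 0; heap: [0-18 ALLOC][19-49 FREE]
Op 3: a = realloc(a, 2) -> a = 0; heap: [0-1 ALLOC][2-49 FREE]
Op 4: free(a) -> (freed a); heap: [0-49 FREE]
malloc(21): first-fit scan over [0-49 FREE] -> 0

Answer: 0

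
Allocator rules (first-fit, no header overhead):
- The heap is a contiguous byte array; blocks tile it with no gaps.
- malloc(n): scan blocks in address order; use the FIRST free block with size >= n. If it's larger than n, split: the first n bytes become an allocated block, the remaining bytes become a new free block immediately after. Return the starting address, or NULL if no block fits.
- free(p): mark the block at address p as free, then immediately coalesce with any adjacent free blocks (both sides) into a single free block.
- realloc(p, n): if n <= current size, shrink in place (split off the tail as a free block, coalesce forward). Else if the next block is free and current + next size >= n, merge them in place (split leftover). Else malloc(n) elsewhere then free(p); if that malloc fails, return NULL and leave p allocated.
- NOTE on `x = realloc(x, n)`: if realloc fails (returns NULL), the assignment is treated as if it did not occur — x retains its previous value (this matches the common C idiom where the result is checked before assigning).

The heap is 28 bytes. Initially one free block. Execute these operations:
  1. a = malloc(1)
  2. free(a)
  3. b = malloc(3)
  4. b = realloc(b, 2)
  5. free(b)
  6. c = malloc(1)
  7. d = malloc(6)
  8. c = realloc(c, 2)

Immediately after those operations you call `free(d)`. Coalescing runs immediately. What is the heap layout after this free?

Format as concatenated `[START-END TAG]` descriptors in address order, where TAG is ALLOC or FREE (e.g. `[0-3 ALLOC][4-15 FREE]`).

Op 1: a = malloc(1) -> a = 0; heap: [0-0 ALLOC][1-27 FREE]
Op 2: free(a) -> (freed a); heap: [0-27 FREE]
Op 3: b = malloc(3) -> b = 0; heap: [0-2 ALLOC][3-27 FREE]
Op 4: b = realloc(b, 2) -> b = 0; heap: [0-1 ALLOC][2-27 FREE]
Op 5: free(b) -> (freed b); heap: [0-27 FREE]
Op 6: c = malloc(1) -> c = 0; heap: [0-0 ALLOC][1-27 FREE]
Op 7: d = malloc(6) -> d = 1; heap: [0-0 ALLOC][1-6 ALLOC][7-27 FREE]
Op 8: c = realloc(c, 2) -> c = 7; heap: [0-0 FREE][1-6 ALLOC][7-8 ALLOC][9-27 FREE]
free(d): d = 1 -> block [1-6 ALLOC]; mark free, coalesce with adjacent free neighbors -> [0-6 FREE][7-8 ALLOC][9-27 FREE]

Answer: [0-6 FREE][7-8 ALLOC][9-27 FREE]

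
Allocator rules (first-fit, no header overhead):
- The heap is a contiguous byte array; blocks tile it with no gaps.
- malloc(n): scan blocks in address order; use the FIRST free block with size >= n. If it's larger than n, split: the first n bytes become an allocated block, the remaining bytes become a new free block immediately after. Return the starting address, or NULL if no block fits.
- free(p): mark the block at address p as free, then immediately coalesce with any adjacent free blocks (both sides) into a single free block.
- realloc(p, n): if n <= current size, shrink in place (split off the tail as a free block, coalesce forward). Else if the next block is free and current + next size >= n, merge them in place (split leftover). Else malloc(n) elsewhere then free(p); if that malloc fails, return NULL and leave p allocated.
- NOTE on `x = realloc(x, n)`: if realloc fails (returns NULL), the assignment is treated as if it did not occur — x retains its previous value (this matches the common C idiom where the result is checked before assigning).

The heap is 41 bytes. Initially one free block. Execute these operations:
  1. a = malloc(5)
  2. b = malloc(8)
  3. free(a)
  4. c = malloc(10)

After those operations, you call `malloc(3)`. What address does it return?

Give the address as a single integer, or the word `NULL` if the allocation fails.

Answer: 0

Derivation:
Op 1: a = malloc(5) -> a = 0; heap: [0-4 ALLOC][5-40 FREE]
Op 2: b = malloc(8) -> b = 5; heap: [0-4 ALLOC][5-12 ALLOC][13-40 FREE]
Op 3: free(a) -> (freed a); heap: [0-4 FREE][5-12 ALLOC][13-40 FREE]
Op 4: c = malloc(10) -> c = 13; heap: [0-4 FREE][5-12 ALLOC][13-22 ALLOC][23-40 FREE]
malloc(3): first-fit scan over [0-4 FREE][5-12 ALLOC][13-22 ALLOC][23-40 FREE] -> 0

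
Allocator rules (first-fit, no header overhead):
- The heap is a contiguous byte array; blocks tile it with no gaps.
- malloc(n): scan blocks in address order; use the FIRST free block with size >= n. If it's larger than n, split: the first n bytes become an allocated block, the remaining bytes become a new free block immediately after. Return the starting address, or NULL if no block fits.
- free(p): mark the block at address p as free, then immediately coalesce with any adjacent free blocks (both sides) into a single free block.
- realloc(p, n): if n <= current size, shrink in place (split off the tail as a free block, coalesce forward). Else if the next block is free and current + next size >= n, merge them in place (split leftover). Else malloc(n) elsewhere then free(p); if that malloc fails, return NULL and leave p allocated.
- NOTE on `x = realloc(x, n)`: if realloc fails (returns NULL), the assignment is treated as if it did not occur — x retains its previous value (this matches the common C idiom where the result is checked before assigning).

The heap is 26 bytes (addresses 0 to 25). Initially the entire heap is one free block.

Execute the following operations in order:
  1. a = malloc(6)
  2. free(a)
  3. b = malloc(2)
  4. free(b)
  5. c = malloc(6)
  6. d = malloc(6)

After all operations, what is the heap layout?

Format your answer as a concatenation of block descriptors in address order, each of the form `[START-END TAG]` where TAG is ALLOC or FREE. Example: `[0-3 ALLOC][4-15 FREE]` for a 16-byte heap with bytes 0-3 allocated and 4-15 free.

Answer: [0-5 ALLOC][6-11 ALLOC][12-25 FREE]

Derivation:
Op 1: a = malloc(6) -> a = 0; heap: [0-5 ALLOC][6-25 FREE]
Op 2: free(a) -> (freed a); heap: [0-25 FREE]
Op 3: b = malloc(2) -> b = 0; heap: [0-1 ALLOC][2-25 FREE]
Op 4: free(b) -> (freed b); heap: [0-25 FREE]
Op 5: c = malloc(6) -> c = 0; heap: [0-5 ALLOC][6-25 FREE]
Op 6: d = malloc(6) -> d = 6; heap: [0-5 ALLOC][6-11 ALLOC][12-25 FREE]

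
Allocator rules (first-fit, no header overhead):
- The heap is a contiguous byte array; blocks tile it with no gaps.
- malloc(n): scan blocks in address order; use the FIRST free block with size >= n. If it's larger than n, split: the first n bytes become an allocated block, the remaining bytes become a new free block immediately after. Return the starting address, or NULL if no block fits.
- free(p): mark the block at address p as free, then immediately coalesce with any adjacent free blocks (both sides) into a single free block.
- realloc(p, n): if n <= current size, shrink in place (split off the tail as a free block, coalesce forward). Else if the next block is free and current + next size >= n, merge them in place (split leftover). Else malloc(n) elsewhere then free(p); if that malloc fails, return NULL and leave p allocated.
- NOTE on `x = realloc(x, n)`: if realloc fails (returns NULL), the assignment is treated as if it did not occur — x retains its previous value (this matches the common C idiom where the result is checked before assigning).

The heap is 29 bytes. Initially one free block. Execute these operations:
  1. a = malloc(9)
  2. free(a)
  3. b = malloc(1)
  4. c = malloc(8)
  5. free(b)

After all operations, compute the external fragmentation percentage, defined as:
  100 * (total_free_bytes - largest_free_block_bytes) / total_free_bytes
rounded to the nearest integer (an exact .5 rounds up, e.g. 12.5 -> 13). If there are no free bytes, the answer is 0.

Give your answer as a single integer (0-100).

Answer: 5

Derivation:
Op 1: a = malloc(9) -> a = 0; heap: [0-8 ALLOC][9-28 FREE]
Op 2: free(a) -> (freed a); heap: [0-28 FREE]
Op 3: b = malloc(1) -> b = 0; heap: [0-0 ALLOC][1-28 FREE]
Op 4: c = malloc(8) -> c = 1; heap: [0-0 ALLOC][1-8 ALLOC][9-28 FREE]
Op 5: free(b) -> (freed b); heap: [0-0 FREE][1-8 ALLOC][9-28 FREE]
Free blocks: [1 20] total_free=21 largest=20 -> 100*(21-20)/21 = 100/21 ≈ 4.762 -> rounds to 5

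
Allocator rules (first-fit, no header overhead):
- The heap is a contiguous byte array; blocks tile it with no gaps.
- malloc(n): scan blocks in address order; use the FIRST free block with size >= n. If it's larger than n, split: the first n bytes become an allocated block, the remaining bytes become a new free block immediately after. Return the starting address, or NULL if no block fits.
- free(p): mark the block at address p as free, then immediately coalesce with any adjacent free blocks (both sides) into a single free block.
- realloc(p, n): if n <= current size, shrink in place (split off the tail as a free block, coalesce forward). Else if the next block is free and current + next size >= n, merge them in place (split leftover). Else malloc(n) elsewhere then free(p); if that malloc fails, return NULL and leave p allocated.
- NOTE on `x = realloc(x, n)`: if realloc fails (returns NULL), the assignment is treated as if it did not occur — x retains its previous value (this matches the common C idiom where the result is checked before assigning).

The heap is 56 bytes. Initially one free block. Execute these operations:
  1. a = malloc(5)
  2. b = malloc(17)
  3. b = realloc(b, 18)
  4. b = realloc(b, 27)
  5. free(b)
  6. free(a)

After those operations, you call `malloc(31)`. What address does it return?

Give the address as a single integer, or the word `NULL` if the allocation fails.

Op 1: a = malloc(5) -> a = 0; heap: [0-4 ALLOC][5-55 FREE]
Op 2: b = malloc(17) -> b = 5; heap: [0-4 ALLOC][5-21 ALLOC][22-55 FREE]
Op 3: b = realloc(b, 18) -> b = 5; heap: [0-4 ALLOC][5-22 ALLOC][23-55 FREE]
Op 4: b = realloc(b, 27) -> b = 5; heap: [0-4 ALLOC][5-31 ALLOC][32-55 FREE]
Op 5: free(b) -> (freed b); heap: [0-4 ALLOC][5-55 FREE]
Op 6: free(a) -> (freed a); heap: [0-55 FREE]
malloc(31): first-fit scan over [0-55 FREE] -> 0

Answer: 0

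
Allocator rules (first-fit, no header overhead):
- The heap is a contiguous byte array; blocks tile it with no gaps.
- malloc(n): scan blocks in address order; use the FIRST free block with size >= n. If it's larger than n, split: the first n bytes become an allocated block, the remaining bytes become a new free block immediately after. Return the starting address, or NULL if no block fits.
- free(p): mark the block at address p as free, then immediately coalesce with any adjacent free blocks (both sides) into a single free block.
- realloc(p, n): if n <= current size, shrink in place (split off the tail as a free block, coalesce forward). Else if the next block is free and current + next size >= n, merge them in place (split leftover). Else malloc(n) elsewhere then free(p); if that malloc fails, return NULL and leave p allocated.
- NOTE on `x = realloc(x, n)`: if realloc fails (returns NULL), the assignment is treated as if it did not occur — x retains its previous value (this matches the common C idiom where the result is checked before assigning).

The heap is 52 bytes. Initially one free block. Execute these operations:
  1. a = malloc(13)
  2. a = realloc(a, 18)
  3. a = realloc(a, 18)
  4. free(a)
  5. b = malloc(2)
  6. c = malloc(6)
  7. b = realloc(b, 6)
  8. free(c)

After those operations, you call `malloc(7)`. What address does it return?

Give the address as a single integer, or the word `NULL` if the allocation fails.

Answer: 0

Derivation:
Op 1: a = malloc(13) -> a = 0; heap: [0-12 ALLOC][13-51 FREE]
Op 2: a = realloc(a, 18) -> a = 0; heap: [0-17 ALLOC][18-51 FREE]
Op 3: a = realloc(a, 18) -> a = 0; heap: [0-17 ALLOC][18-51 FREE]
Op 4: free(a) -> (freed a); heap: [0-51 FREE]
Op 5: b = malloc(2) -> b = 0; heap: [0-1 ALLOC][2-51 FREE]
Op 6: c = malloc(6) -> c = 2; heap: [0-1 ALLOC][2-7 ALLOC][8-51 FREE]
Op 7: b = realloc(b, 6) -> b = 8; heap: [0-1 FREE][2-7 ALLOC][8-13 ALLOC][14-51 FREE]
Op 8: free(c) -> (freed c); heap: [0-7 FREE][8-13 ALLOC][14-51 FREE]
malloc(7): first-fit scan over [0-7 FREE][8-13 ALLOC][14-51 FREE] -> 0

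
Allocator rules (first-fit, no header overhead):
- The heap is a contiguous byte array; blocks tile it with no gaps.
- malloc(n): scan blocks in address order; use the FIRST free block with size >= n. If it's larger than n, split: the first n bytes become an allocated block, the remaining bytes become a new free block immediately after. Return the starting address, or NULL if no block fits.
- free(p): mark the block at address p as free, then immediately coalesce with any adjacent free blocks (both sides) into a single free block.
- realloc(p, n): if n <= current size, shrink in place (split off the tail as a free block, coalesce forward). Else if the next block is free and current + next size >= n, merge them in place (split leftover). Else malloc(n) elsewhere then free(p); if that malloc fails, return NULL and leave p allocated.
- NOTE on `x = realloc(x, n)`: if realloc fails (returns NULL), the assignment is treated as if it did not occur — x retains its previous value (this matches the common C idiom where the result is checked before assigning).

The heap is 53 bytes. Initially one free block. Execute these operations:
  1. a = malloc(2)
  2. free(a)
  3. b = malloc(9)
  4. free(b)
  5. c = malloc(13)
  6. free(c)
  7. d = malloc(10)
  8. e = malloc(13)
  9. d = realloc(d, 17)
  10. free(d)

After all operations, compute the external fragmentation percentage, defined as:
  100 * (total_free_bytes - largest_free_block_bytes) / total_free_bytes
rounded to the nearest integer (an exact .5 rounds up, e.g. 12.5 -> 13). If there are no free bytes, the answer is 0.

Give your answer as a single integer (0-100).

Answer: 25

Derivation:
Op 1: a = malloc(2) -> a = 0; heap: [0-1 ALLOC][2-52 FREE]
Op 2: free(a) -> (freed a); heap: [0-52 FREE]
Op 3: b = malloc(9) -> b = 0; heap: [0-8 ALLOC][9-52 FREE]
Op 4: free(b) -> (freed b); heap: [0-52 FREE]
Op 5: c = malloc(13) -> c = 0; heap: [0-12 ALLOC][13-52 FREE]
Op 6: free(c) -> (freed c); heap: [0-52 FREE]
Op 7: d = malloc(10) -> d = 0; heap: [0-9 ALLOC][10-52 FREE]
Op 8: e = malloc(13) -> e = 10; heap: [0-9 ALLOC][10-22 ALLOC][23-52 FREE]
Op 9: d = realloc(d, 17) -> d = 23; heap: [0-9 FREE][10-22 ALLOC][23-39 ALLOC][40-52 FREE]
Op 10: free(d) -> (freed d); heap: [0-9 FREE][10-22 ALLOC][23-52 FREE]
Free blocks: [10 30] total_free=40 largest=30 -> 100*(40-30)/40 = 1000/40 = 25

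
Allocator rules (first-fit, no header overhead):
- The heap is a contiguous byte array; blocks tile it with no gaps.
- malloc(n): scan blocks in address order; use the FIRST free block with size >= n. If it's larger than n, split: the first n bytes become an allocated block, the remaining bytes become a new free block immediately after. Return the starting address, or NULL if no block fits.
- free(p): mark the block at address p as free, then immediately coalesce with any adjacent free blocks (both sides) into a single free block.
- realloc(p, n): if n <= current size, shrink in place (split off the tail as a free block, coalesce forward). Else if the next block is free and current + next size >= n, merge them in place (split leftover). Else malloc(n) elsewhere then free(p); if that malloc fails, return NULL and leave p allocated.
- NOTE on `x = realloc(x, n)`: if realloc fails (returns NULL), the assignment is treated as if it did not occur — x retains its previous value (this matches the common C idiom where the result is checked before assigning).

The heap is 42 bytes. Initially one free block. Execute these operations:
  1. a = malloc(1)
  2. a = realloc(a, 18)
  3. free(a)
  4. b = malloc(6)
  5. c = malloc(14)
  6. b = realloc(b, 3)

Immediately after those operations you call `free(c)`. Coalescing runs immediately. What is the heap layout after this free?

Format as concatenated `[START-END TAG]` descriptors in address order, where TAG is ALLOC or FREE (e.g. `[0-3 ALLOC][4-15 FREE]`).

Op 1: a = malloc(1) -> a = 0; heap: [0-0 ALLOC][1-41 FREE]
Op 2: a = realloc(a, 18) -> a = 0; heap: [0-17 ALLOC][18-41 FREE]
Op 3: free(a) -> (freed a); heap: [0-41 FREE]
Op 4: b = malloc(6) -> b = 0; heap: [0-5 ALLOC][6-41 FREE]
Op 5: c = malloc(14) -> c = 6; heap: [0-5 ALLOC][6-19 ALLOC][20-41 FREE]
Op 6: b = realloc(b, 3) -> b = 0; heap: [0-2 ALLOC][3-5 FREE][6-19 ALLOC][20-41 FREE]
free(c): c = 6 -> block [6-19 ALLOC]; mark free, coalesce with adjacent free neighbors -> [0-2 ALLOC][3-41 FREE]

Answer: [0-2 ALLOC][3-41 FREE]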